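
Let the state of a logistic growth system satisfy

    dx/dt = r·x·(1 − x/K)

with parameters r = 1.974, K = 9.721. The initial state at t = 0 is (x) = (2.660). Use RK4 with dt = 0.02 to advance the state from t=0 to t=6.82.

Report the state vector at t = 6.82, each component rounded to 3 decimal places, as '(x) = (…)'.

t=0.000: state=(2.660)
step 1 (dt=0.02): k1=(3.814), k2=(3.848), k3=(3.848), k4=(3.882); state += dt/6·(k1+2k2+2k3+k4)
t=0.020: state=(2.737)
t=0.040: state=(2.815)
t=0.060: state=(2.895)
continuing one RK4 step at a time; state shown every 25 steps (Δt=0.5):
t=0.500: state=(4.887)
t=1.000: state=(7.102)
t=1.500: state=(8.547)
t=2.000: state=(9.247)
t=2.500: state=(9.539)
t=3.000: state=(9.652)
t=3.500: state=(9.695)
t=4.000: state=(9.711)
t=4.500: state=(9.717)
t=5.000: state=(9.720)
t=5.500: state=(9.721)
t=6.000: state=(9.721)
t=6.500: state=(9.721)
t=6.820: state=(9.721)

(x) = (9.721)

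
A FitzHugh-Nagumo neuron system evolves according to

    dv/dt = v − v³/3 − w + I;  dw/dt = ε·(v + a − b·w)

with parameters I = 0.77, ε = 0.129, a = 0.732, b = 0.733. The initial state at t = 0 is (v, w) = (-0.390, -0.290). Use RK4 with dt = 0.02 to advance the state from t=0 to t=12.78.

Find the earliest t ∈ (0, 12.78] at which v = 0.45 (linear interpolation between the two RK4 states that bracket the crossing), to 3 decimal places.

t=0.000: state=(-0.390, -0.290)
step 1 (dt=0.02): k1=(0.690, 0.072), k2=(0.695, 0.072), k3=(0.695, 0.072), k4=(0.700, 0.073); state += dt/6·(k1+2k2+2k3+k4)
t=0.020: state=(-0.376, -0.289)
t=0.040: state=(-0.362, -0.287)
t=0.060: state=(-0.348, -0.286)
continuing one RK4 step at a time; state shown every 25 steps (Δt=0.5):
t=0.500: state=(0.036, -0.242)
t=0.840: state=(0.449, -0.193)
next step: t=0.860: state=(0.476, -0.190) — v has crossed 0.45
linear interpolation between t=0.840 (0.44855) and t=0.860 (0.47637) → t≈0.841

t = 0.841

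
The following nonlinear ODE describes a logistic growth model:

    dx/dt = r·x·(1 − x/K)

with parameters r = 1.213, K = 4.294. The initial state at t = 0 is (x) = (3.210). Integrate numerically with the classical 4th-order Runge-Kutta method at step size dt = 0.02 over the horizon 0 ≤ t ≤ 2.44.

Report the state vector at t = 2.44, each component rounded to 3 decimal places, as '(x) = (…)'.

(x) = (4.220)

t=0.000: state=(3.210)
step 1 (dt=0.02): k1=(0.983), k2=(0.977), k3=(0.977), k4=(0.971); state += dt/6·(k1+2k2+2k3+k4)
t=0.020: state=(3.230)
t=0.040: state=(3.249)
t=0.060: state=(3.268)
continuing one RK4 step at a time; state shown every 5 steps (Δt=0.1):
t=0.100: state=(3.305)
t=0.200: state=(3.395)
t=0.300: state=(3.478)
t=0.400: state=(3.555)
t=0.500: state=(3.626)
t=0.600: state=(3.692)
t=0.700: state=(3.752)
t=0.800: state=(3.807)
t=0.900: state=(3.857)
t=1.000: state=(3.902)
t=1.100: state=(3.943)
t=1.200: state=(3.980)
t=1.300: state=(4.014)
t=1.400: state=(4.044)
t=1.500: state=(4.071)
t=1.600: state=(4.095)
t=1.700: state=(4.117)
t=1.800: state=(4.137)
t=1.900: state=(4.154)
t=2.000: state=(4.170)
t=2.100: state=(4.183)
t=2.200: state=(4.196)
t=2.300: state=(4.207)
t=2.400: state=(4.217)
t=2.440: state=(4.220)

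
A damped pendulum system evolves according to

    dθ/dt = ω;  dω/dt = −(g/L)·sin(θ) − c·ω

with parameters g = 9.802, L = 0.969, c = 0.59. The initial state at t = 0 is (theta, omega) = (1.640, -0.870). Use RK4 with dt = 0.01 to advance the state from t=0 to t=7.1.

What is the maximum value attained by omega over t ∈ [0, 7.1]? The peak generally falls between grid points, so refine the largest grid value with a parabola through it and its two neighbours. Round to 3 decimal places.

max omega = 2.998

t=0.000: state=(1.640, -0.870)
step 1 (dt=0.01): k1=(-0.870, -9.578), k2=(-0.918, -9.553), k3=(-0.918, -9.553), k4=(-0.966, -9.528); state += dt/6·(k1+2k2+2k3+k4)
t=0.010: state=(1.631, -0.966)
t=0.020: state=(1.621, -1.061)
t=0.030: state=(1.610, -1.155)
continuing one RK4 step at a time; state shown every 25 steps (Δt=0.25):
t=0.250: state=(1.139, -3.053)
t=0.500: state=(0.208, -4.066)
t=0.750: state=(-0.701, -2.873)
t=1.000: state=(-1.135, -0.552)
t=1.250: state=(-0.991, 1.624)
t=1.500: state=(-0.396, 2.917)
t=1.750: state=(0.326, 2.559)
t=2.000: state=(0.774, 0.910)
t=2.250: state=(0.767, -0.915)
t=2.500: state=(0.371, -2.087)
t=2.750: state=(-0.170, -2.015)
t=3.000: state=(-0.544, -0.858)
t=3.250: state=(-0.577, 0.569)
t=3.500: state=(-0.300, 1.521)
t=3.750: state=(0.103, 1.530)
t=4.000: state=(0.394, 0.696)
t=4.250: state=(0.430, -0.390)
t=4.500: state=(0.228, -1.125)
t=4.750: state=(-0.071, -1.146)
t=5.000: state=(-0.290, -0.531)
t=5.250: state=(-0.320, 0.288)
t=5.500: state=(-0.169, 0.839)
t=5.750: state=(0.054, 0.854)
t=6.000: state=(0.217, 0.392)
t=6.250: state=(0.237, -0.221)
t=6.500: state=(0.124, -0.630)
t=6.750: state=(-0.043, -0.633)
t=7.000: state=(-0.163, -0.284)
t=7.100: state=(-0.182, -0.098)
largest grid value and its neighbours: omega(1.560)=2.99491, omega(1.570)=2.99760, omega(1.580)=2.99730
parabola through these three points peaks at t≈1.574 with omega≈2.99784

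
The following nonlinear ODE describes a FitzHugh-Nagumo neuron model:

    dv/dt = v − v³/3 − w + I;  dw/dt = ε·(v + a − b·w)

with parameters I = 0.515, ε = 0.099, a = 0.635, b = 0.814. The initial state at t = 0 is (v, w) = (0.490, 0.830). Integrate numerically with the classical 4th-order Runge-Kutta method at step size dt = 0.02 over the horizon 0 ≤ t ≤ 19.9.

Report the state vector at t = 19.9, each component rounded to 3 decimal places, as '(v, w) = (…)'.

(v, w) = (-1.391, -0.053)

t=0.000: state=(0.490, 0.830)
step 1 (dt=0.02): k1=(0.136, 0.044), k2=(0.136, 0.045), k3=(0.136, 0.045), k4=(0.137, 0.045); state += dt/6·(k1+2k2+2k3+k4)
t=0.020: state=(0.493, 0.831)
t=0.040: state=(0.495, 0.832)
t=0.060: state=(0.498, 0.833)
continuing one RK4 step at a time; state shown every 50 steps (Δt=1):
t=1.000: state=(0.657, 0.880)
t=2.000: state=(0.872, 0.945)
t=3.000: state=(1.066, 1.025)
t=4.000: state=(1.162, 1.113)
t=5.000: state=(1.158, 1.198)
t=6.000: state=(1.086, 1.273)
t=7.000: state=(0.961, 1.332)
t=8.000: state=(0.770, 1.373)
t=9.000: state=(0.440, 1.386)
t=10.000: state=(-0.298, 1.350)
t=11.000: state=(-1.594, 1.214)
t=12.000: state=(-1.935, 1.005)
t=13.000: state=(-1.889, 0.806)
t=14.000: state=(-1.818, 0.627)
t=15.000: state=(-1.745, 0.470)
t=16.000: state=(-1.673, 0.331)
t=17.000: state=(-1.601, 0.210)
t=18.000: state=(-1.529, 0.106)
t=19.000: state=(-1.457, 0.016)
t=19.900: state=(-1.391, -0.053)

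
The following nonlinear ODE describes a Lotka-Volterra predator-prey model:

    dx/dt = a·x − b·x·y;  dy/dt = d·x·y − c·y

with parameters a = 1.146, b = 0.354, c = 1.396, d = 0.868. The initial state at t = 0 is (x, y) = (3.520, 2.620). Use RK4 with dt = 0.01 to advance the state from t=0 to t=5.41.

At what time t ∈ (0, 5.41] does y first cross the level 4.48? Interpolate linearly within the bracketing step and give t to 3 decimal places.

t = 0.321

t=0.000: state=(3.520, 2.620)
step 1 (dt=0.01): k1=(0.769, 4.348), k2=(0.743, 4.392), k3=(0.743, 4.392), k4=(0.716, 4.438); state += dt/6·(k1+2k2+2k3+k4)
t=0.010: state=(3.527, 2.664)
t=0.020: state=(3.534, 2.709)
t=0.030: state=(3.541, 2.754)
continuing one RK4 step at a time; state shown every 20 steps (Δt=0.2):
t=0.200: state=(3.550, 3.675)
t=0.320: state=(3.427, 4.474)
next step: t=0.330: state=(3.412, 4.545) — y has crossed 4.48
linear interpolation between t=0.320 (4.47443) and t=0.330 (4.54534) → t≈0.321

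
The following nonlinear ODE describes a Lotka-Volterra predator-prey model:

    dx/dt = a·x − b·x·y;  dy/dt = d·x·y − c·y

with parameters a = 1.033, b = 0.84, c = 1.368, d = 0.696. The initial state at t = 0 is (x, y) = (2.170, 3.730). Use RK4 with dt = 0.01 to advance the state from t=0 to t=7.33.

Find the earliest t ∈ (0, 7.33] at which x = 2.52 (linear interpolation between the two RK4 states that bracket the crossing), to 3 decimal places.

t=0.000: state=(2.170, 3.730)
step 1 (dt=0.01): k1=(-4.557, 0.531), k2=(-4.514, 0.472), k3=(-4.514, 0.473), k4=(-4.471, 0.414); state += dt/6·(k1+2k2+2k3+k4)
t=0.010: state=(2.125, 3.735)
t=0.020: state=(2.081, 3.738)
t=0.030: state=(2.037, 3.741)
continuing one RK4 step at a time; state shown every 25 steps (Δt=0.25):
t=0.250: state=(1.295, 3.555)
t=0.500: state=(0.837, 3.026)
t=0.750: state=(0.611, 2.433)
t=1.000: state=(0.503, 1.902)
t=1.250: state=(0.458, 1.468)
t=1.500: state=(0.452, 1.128)
t=1.750: state=(0.475, 0.868)
t=2.000: state=(0.524, 0.673)
t=2.250: state=(0.598, 0.526)
t=2.500: state=(0.702, 0.419)
t=2.750: state=(0.840, 0.340)
t=3.000: state=(1.019, 0.284)
t=3.250: state=(1.248, 0.245)
t=3.500: state=(1.539, 0.222)
t=3.750: state=(1.904, 0.212)
t=4.000: state=(2.356, 0.218)
t=4.070: state=(2.500, 0.223)
next step: t=4.080: state=(2.522, 0.224) — x has crossed 2.52
linear interpolation between t=4.070 (2.50048) and t=4.080 (2.52170) → t≈4.079

t = 4.079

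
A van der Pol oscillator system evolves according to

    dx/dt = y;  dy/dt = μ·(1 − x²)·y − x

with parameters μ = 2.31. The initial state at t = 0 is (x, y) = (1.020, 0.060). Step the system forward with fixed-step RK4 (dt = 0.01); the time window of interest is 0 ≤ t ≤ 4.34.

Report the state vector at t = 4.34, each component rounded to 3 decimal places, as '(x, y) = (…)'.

(x, y) = (-1.130, 0.705)

t=0.000: state=(1.020, 0.060)
step 1 (dt=0.01): k1=(0.060, -1.026), k2=(0.055, -1.025), k3=(0.055, -1.025), k4=(0.050, -1.025); state += dt/6·(k1+2k2+2k3+k4)
t=0.010: state=(1.021, 0.050)
t=0.020: state=(1.021, 0.039)
t=0.030: state=(1.021, 0.029)
continuing one RK4 step at a time; state shown every 20 steps (Δt=0.2):
t=0.200: state=(1.012, -0.143)
t=0.400: state=(0.963, -0.344)
t=0.600: state=(0.873, -0.561)
t=0.800: state=(0.735, -0.835)
t=1.000: state=(0.530, -1.245)
t=1.200: state=(0.218, -1.936)
t=1.400: state=(-0.274, -3.047)
t=1.600: state=(-0.986, -3.846)
t=1.800: state=(-1.648, -2.400)
t=2.000: state=(-1.929, -0.606)
t=2.200: state=(-1.970, 0.055)
t=2.400: state=(-1.938, 0.234)
t=2.600: state=(-1.884, 0.290)
t=2.800: state=(-1.823, 0.318)
t=3.000: state=(-1.758, 0.340)
t=3.200: state=(-1.687, 0.365)
t=3.400: state=(-1.611, 0.394)
t=3.600: state=(-1.529, 0.430)
t=3.800: state=(-1.439, 0.476)
t=4.000: state=(-1.338, 0.537)
t=4.200: state=(-1.222, 0.623)
t=4.340: state=(-1.130, 0.705)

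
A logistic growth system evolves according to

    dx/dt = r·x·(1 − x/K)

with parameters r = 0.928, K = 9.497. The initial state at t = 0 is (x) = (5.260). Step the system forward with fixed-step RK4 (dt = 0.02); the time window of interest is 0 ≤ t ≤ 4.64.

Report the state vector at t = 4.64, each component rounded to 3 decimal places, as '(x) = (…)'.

t=0.000: state=(5.260)
step 1 (dt=0.02): k1=(2.178), k2=(2.176), k3=(2.176), k4=(2.173); state += dt/6·(k1+2k2+2k3+k4)
t=0.020: state=(5.304)
t=0.040: state=(5.347)
t=0.060: state=(5.390)
continuing one RK4 step at a time; state shown every 10 steps (Δt=0.2):
t=0.200: state=(5.690)
t=0.400: state=(6.105)
t=0.600: state=(6.498)
t=0.800: state=(6.865)
t=1.000: state=(7.203)
t=1.200: state=(7.510)
t=1.400: state=(7.786)
t=1.600: state=(8.031)
t=1.800: state=(8.247)
t=2.000: state=(8.435)
t=2.200: state=(8.598)
t=2.400: state=(8.738)
t=2.600: state=(8.858)
t=2.800: state=(8.960)
t=3.000: state=(9.047)
t=3.200: state=(9.120)
t=3.400: state=(9.182)
t=3.600: state=(9.234)
t=3.800: state=(9.277)
t=4.000: state=(9.314)
t=4.200: state=(9.344)
t=4.400: state=(9.370)
t=4.600: state=(9.391)
t=4.640: state=(9.395)

(x) = (9.395)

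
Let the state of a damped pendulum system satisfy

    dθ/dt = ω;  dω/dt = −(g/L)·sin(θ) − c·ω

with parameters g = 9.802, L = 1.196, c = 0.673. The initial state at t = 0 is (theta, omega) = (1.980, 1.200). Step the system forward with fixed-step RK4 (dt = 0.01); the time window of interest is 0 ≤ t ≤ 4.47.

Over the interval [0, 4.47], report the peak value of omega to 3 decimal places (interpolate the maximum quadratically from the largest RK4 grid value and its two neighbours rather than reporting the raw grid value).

max omega = 2.731

t=0.000: state=(1.980, 1.200)
step 1 (dt=0.01): k1=(1.200, -8.327), k2=(1.158, -8.279), k3=(1.159, -8.280), k4=(1.117, -8.233); state += dt/6·(k1+2k2+2k3+k4)
t=0.010: state=(1.992, 1.117)
t=0.020: state=(2.002, 1.035)
t=0.030: state=(2.012, 0.954)
continuing one RK4 step at a time; state shown every 20 steps (Δt=0.2):
t=0.200: state=(2.064, -0.313)
t=0.400: state=(1.865, -1.675)
t=0.600: state=(1.397, -2.979)
t=0.800: state=(0.697, -3.911)
t=1.000: state=(-0.099, -3.843)
t=1.200: state=(-0.766, -2.692)
t=1.400: state=(-1.146, -1.081)
t=1.600: state=(-1.202, 0.485)
t=1.800: state=(-0.969, 1.791)
t=2.000: state=(-0.518, 2.604)
t=2.200: state=(0.020, 2.641)
t=2.400: state=(0.485, 1.903)
t=2.600: state=(0.754, 0.747)
t=2.800: state=(0.783, -0.434)
t=3.000: state=(0.596, -1.370)
t=3.200: state=(0.266, -1.841)
t=3.400: state=(-0.100, -1.726)
t=3.600: state=(-0.391, -1.117)
t=3.800: state=(-0.532, -0.273)
t=4.000: state=(-0.503, 0.537)
t=4.200: state=(-0.333, 1.102)
t=4.400: state=(-0.088, 1.283)
t=4.470: state=(0.001, 1.248)
largest grid value and its neighbours: omega(2.100)=2.73043, omega(2.110)=2.73123, omega(2.120)=2.72986
parabola through these three points peaks at t≈2.109 with omega≈2.73125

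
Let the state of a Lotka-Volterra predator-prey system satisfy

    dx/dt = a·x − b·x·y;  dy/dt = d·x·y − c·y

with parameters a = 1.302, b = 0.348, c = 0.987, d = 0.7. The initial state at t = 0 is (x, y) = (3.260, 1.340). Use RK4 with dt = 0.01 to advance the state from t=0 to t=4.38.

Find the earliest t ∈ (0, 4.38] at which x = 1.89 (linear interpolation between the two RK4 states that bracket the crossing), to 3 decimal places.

t = 1.282

t=0.000: state=(3.260, 1.340)
step 1 (dt=0.01): k1=(2.724, 1.735), k2=(2.726, 1.759), k3=(2.726, 1.760), k4=(2.727, 1.784); state += dt/6·(k1+2k2+2k3+k4)
t=0.010: state=(3.287, 1.358)
t=0.020: state=(3.315, 1.376)
t=0.030: state=(3.342, 1.394)
continuing one RK4 step at a time; state shown every 20 steps (Δt=0.2):
t=0.200: state=(3.797, 1.803)
t=0.400: state=(4.237, 2.603)
t=0.600: state=(4.395, 3.928)
t=0.800: state=(4.068, 5.868)
t=1.000: state=(3.247, 8.074)
t=1.200: state=(2.255, 9.736)
t=1.280: state=(1.898, 10.104)
next step: t=1.290: state=(1.856, 10.138) — x has crossed 1.89
linear interpolation between t=1.280 (1.89752) and t=1.290 (1.85586) → t≈1.282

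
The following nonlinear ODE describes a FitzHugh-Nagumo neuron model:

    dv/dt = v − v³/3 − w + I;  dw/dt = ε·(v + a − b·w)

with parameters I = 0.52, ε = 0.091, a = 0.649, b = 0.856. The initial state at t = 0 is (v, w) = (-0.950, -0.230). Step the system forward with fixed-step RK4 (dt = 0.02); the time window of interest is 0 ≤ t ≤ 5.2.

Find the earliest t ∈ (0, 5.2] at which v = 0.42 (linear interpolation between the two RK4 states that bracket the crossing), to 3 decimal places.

t = 4.791

t=0.000: state=(-0.950, -0.230)
step 1 (dt=0.02): k1=(0.086, -0.009), k2=(0.086, -0.009), k3=(0.086, -0.009), k4=(0.086, -0.009); state += dt/6·(k1+2k2+2k3+k4)
t=0.020: state=(-0.948, -0.230)
t=0.040: state=(-0.947, -0.230)
t=0.060: state=(-0.945, -0.231)
continuing one RK4 step at a time; state shown every 10 steps (Δt=0.2):
t=0.200: state=(-0.932, -0.232)
t=0.400: state=(-0.914, -0.233)
t=0.600: state=(-0.895, -0.234)
t=0.800: state=(-0.875, -0.235)
t=1.000: state=(-0.854, -0.235)
t=1.200: state=(-0.831, -0.235)
t=1.400: state=(-0.808, -0.234)
t=1.600: state=(-0.782, -0.233)
t=1.800: state=(-0.755, -0.232)
t=2.000: state=(-0.726, -0.230)
t=2.200: state=(-0.695, -0.228)
t=2.400: state=(-0.660, -0.225)
t=2.600: state=(-0.622, -0.221)
t=2.800: state=(-0.580, -0.217)
t=3.000: state=(-0.533, -0.212)
t=3.200: state=(-0.480, -0.206)
t=3.400: state=(-0.420, -0.199)
t=3.600: state=(-0.350, -0.191)
t=3.800: state=(-0.269, -0.182)
t=4.000: state=(-0.173, -0.172)
t=4.200: state=(-0.060, -0.159)
t=4.400: state=(0.076, -0.145)
t=4.600: state=(0.238, -0.128)
t=4.780: state=(0.409, -0.111)
next step: t=4.800: state=(0.430, -0.109) — v has crossed 0.42
linear interpolation between t=4.780 (0.40903) and t=4.800 (0.42952) → t≈4.791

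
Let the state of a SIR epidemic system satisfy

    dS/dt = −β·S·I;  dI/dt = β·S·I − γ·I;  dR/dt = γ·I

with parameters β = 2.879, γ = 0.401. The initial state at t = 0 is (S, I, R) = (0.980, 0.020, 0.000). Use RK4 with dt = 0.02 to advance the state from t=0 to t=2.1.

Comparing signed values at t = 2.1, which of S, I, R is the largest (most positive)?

t=0.000: state=(0.980, 0.020, 0.000)
step 1 (dt=0.02): k1=(-0.056, 0.048, 0.008), k2=(-0.058, 0.050, 0.008), k3=(-0.058, 0.050, 0.008), k4=(-0.059, 0.051, 0.008); state += dt/6·(k1+2k2+2k3+k4)
t=0.020: state=(0.979, 0.021, 0.000)
t=0.040: state=(0.978, 0.022, 0.000)
t=0.060: state=(0.976, 0.023, 0.001)
continuing one RK4 step at a time; state shown every 5 steps (Δt=0.1):
t=0.100: state=(0.974, 0.025, 0.001)
t=0.200: state=(0.966, 0.032, 0.002)
t=0.300: state=(0.956, 0.041, 0.004)
t=0.400: state=(0.943, 0.052, 0.005)
t=0.500: state=(0.927, 0.065, 0.008)
t=0.600: state=(0.908, 0.081, 0.011)
t=0.700: state=(0.885, 0.101, 0.014)
t=0.800: state=(0.856, 0.125, 0.019)
t=0.900: state=(0.823, 0.153, 0.024)
t=1.000: state=(0.784, 0.185, 0.031)
t=1.100: state=(0.739, 0.221, 0.039)
t=1.200: state=(0.690, 0.261, 0.049)
t=1.300: state=(0.636, 0.304, 0.060)
t=1.400: state=(0.579, 0.348, 0.073)
t=1.500: state=(0.521, 0.391, 0.088)
t=1.600: state=(0.462, 0.433, 0.105)
t=1.700: state=(0.406, 0.471, 0.123)
t=1.800: state=(0.353, 0.505, 0.142)
t=1.900: state=(0.304, 0.533, 0.163)
t=2.000: state=(0.259, 0.555, 0.185)
t=2.100: state=(0.221, 0.572, 0.208)
compare at T: S=0.221, I=0.572, R=0.208

largest component: I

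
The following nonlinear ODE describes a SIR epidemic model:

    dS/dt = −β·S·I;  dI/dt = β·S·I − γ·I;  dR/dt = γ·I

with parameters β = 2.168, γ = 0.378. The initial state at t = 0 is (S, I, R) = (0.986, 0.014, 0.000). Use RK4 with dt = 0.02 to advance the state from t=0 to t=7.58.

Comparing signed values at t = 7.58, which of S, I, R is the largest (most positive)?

t=0.000: state=(0.986, 0.014, 0.000)
step 1 (dt=0.02): k1=(-0.030, 0.025, 0.005), k2=(-0.030, 0.025, 0.005), k3=(-0.030, 0.025, 0.005), k4=(-0.031, 0.025, 0.005); state += dt/6·(k1+2k2+2k3+k4)
t=0.020: state=(0.985, 0.015, 0.000)
t=0.040: state=(0.985, 0.015, 0.000)
t=0.060: state=(0.984, 0.016, 0.000)
continuing one RK4 step at a time; state shown every 25 steps (Δt=0.5):
t=0.500: state=(0.962, 0.033, 0.004)
t=1.000: state=(0.909, 0.076, 0.014)
t=1.500: state=(0.803, 0.161, 0.036)
t=2.000: state=(0.630, 0.292, 0.078)
t=2.500: state=(0.426, 0.428, 0.146)
t=3.000: state=(0.254, 0.509, 0.236)
t=3.500: state=(0.145, 0.521, 0.334)
t=4.000: state=(0.084, 0.486, 0.430)
t=4.500: state=(0.051, 0.432, 0.517)
t=5.000: state=(0.033, 0.374, 0.593)
t=5.500: state=(0.023, 0.319, 0.659)
t=6.000: state=(0.016, 0.269, 0.714)
t=6.500: state=(0.013, 0.227, 0.761)
t=7.000: state=(0.010, 0.190, 0.800)
t=7.500: state=(0.008, 0.159, 0.833)
t=7.580: state=(0.008, 0.154, 0.838)
compare at T: S=0.008, I=0.154, R=0.838

largest component: R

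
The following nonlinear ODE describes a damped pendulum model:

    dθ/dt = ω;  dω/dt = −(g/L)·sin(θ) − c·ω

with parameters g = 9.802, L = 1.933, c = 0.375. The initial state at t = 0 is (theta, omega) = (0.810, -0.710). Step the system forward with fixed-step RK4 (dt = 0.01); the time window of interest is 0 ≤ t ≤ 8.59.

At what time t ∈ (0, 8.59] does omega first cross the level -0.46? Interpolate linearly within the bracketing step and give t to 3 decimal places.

t=0.000: state=(0.810, -0.710)
step 1 (dt=0.01): k1=(-0.710, -3.407), k2=(-0.727, -3.388), k3=(-0.727, -3.387), k4=(-0.744, -3.368); state += dt/6·(k1+2k2+2k3+k4)
t=0.010: state=(0.803, -0.744)
t=0.020: state=(0.795, -0.777)
t=0.030: state=(0.787, -0.810)
continuing one RK4 step at a time; state shown every 50 steps (Δt=0.5):
t=0.500: state=(0.140, -1.688)
t=1.000: state=(-0.554, -0.828)
t=1.110: state=(-0.626, -0.489)
next step: t=1.120: state=(-0.631, -0.457) — omega has crossed -0.46
linear interpolation between t=1.110 (-0.48877) and t=1.120 (-0.45718) → t≈1.119

t = 1.119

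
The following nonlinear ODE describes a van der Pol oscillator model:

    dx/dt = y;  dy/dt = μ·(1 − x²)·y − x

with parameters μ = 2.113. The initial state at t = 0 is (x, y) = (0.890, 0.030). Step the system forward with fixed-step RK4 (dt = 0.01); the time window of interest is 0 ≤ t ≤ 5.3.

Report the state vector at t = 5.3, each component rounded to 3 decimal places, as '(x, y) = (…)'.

t=0.000: state=(0.890, 0.030)
step 1 (dt=0.01): k1=(0.030, -0.877), k2=(0.026, -0.879), k3=(0.026, -0.879), k4=(0.021, -0.881); state += dt/6·(k1+2k2+2k3+k4)
t=0.010: state=(0.890, 0.021)
t=0.020: state=(0.890, 0.012)
t=0.030: state=(0.891, 0.004)
continuing one RK4 step at a time; state shown every 20 steps (Δt=0.2):
t=0.200: state=(0.878, -0.153)
t=0.400: state=(0.828, -0.353)
t=0.600: state=(0.735, -0.587)
t=0.800: state=(0.588, -0.893)
t=1.000: state=(0.367, -1.349)
t=1.200: state=(0.031, -2.067)
t=1.400: state=(-0.477, -3.023)
t=1.600: state=(-1.135, -3.299)
t=1.800: state=(-1.673, -1.882)
t=2.000: state=(-1.895, -0.493)
t=2.200: state=(-1.927, 0.071)
t=2.400: state=(-1.892, 0.254)
t=2.600: state=(-1.833, 0.322)
t=2.800: state=(-1.765, 0.359)
t=3.000: state=(-1.690, 0.390)
t=3.200: state=(-1.609, 0.424)
t=3.400: state=(-1.520, 0.466)
t=3.600: state=(-1.422, 0.518)
t=3.800: state=(-1.311, 0.589)
t=4.000: state=(-1.184, 0.689)
t=4.200: state=(-1.032, 0.838)
t=4.400: state=(-0.843, 1.073)
t=4.600: state=(-0.592, 1.472)
t=4.800: state=(-0.234, 2.177)
t=5.000: state=(0.307, 3.287)
t=5.200: state=(1.055, 3.927)
t=5.300: state=(1.426, 3.371)

(x, y) = (1.426, 3.371)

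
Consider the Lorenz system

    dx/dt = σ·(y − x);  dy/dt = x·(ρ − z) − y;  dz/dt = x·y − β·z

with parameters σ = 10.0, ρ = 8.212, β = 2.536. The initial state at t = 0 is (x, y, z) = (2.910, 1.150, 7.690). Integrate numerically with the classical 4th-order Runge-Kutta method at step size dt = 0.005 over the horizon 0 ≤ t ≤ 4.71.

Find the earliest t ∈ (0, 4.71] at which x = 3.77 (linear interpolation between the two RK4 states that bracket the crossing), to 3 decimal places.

t=0.000: state=(2.910, 1.150, 7.690)
step 1 (dt=0.005): k1=(-17.600, 0.369, -16.155), k2=(-17.151, 0.461, -16.101), k3=(-17.160, 0.461, -16.099), k4=(-16.719, 0.549, -16.043); state += dt/6·(k1+2k2+2k3+k4)
t=0.005: state=(2.824, 1.152, 7.610)
t=0.010: state=(2.743, 1.155, 7.530)
t=0.015: state=(2.665, 1.159, 7.450)
continuing one RK4 step at a time; state shown every 40 steps (Δt=0.2):
t=0.200: state=(1.609, 1.602, 5.033)
t=0.400: state=(2.137, 2.632, 3.636)
t=0.600: state=(3.577, 4.514, 3.823)
t=0.620: state=(3.768, 4.739, 3.966)
next step: t=0.625: state=(3.817, 4.795, 4.006) — x has crossed 3.77
linear interpolation between t=0.620 (3.76823) and t=0.625 (3.81695) → t≈0.620

t = 0.620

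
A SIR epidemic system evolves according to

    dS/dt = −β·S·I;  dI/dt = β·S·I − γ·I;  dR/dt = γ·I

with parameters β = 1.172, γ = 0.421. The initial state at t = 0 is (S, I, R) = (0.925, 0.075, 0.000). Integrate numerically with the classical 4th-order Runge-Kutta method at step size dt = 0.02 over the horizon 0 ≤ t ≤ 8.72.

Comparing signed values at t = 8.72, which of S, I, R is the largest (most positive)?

t=0.000: state=(0.925, 0.075, 0.000)
step 1 (dt=0.02): k1=(-0.081, 0.050, 0.032), k2=(-0.082, 0.050, 0.032), k3=(-0.082, 0.050, 0.032), k4=(-0.082, 0.050, 0.032); state += dt/6·(k1+2k2+2k3+k4)
t=0.020: state=(0.923, 0.076, 0.001)
t=0.040: state=(0.922, 0.077, 0.001)
t=0.060: state=(0.920, 0.078, 0.002)
continuing one RK4 step at a time; state shown every 25 steps (Δt=0.5):
t=0.500: state=(0.878, 0.103, 0.019)
t=1.000: state=(0.819, 0.137, 0.044)
t=1.500: state=(0.747, 0.176, 0.077)
t=2.000: state=(0.666, 0.216, 0.118)
t=2.500: state=(0.580, 0.252, 0.168)
t=3.000: state=(0.496, 0.280, 0.224)
t=3.500: state=(0.419, 0.297, 0.285)
t=4.000: state=(0.351, 0.301, 0.348)
t=4.500: state=(0.295, 0.294, 0.411)
t=5.000: state=(0.249, 0.280, 0.471)
t=5.500: state=(0.213, 0.259, 0.528)
t=6.000: state=(0.184, 0.236, 0.580)
t=6.500: state=(0.161, 0.211, 0.627)
t=7.000: state=(0.144, 0.187, 0.669)
t=7.500: state=(0.130, 0.164, 0.706)
t=8.000: state=(0.118, 0.143, 0.738)
t=8.500: state=(0.109, 0.124, 0.767)
t=8.720: state=(0.106, 0.116, 0.778)
compare at T: S=0.106, I=0.116, R=0.778

largest component: R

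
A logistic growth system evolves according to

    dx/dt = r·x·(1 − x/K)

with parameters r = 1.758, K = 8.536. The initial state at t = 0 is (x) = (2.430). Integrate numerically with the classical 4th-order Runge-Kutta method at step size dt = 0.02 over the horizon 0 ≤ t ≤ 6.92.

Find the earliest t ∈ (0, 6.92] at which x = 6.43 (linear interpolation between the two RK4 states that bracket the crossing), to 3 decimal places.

t=0.000: state=(2.430)
step 1 (dt=0.02): k1=(3.056), k2=(3.079), k3=(3.079), k4=(3.102); state += dt/6·(k1+2k2+2k3+k4)
t=0.020: state=(2.492)
t=0.040: state=(2.554)
t=0.060: state=(2.617)
continuing one RK4 step at a time; state shown every 25 steps (Δt=0.5):
t=0.500: state=(4.178)
t=1.000: state=(5.956)
t=1.140: state=(6.376)
next step: t=1.160: state=(6.433) — x has crossed 6.43
linear interpolation between t=1.140 (6.37649) and t=1.160 (6.43272) → t≈1.159

t = 1.159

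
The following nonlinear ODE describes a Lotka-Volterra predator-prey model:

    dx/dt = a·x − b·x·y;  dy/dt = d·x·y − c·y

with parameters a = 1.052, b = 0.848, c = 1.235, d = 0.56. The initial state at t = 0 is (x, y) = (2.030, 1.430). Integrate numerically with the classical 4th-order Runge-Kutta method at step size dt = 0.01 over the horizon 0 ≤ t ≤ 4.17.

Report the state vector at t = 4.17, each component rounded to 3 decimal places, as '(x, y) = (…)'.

(x, y) = (2.528, 1.340)

t=0.000: state=(2.030, 1.430)
step 1 (dt=0.01): k1=(-0.326, -0.140), k2=(-0.325, -0.142), k3=(-0.325, -0.142), k4=(-0.323, -0.143); state += dt/6·(k1+2k2+2k3+k4)
t=0.010: state=(2.027, 1.429)
t=0.020: state=(2.024, 1.427)
t=0.030: state=(2.020, 1.426)
continuing one RK4 step at a time; state shown every 20 steps (Δt=0.2):
t=0.200: state=(1.971, 1.397)
t=0.400: state=(1.926, 1.358)
t=0.600: state=(1.895, 1.313)
t=0.800: state=(1.879, 1.267)
t=1.000: state=(1.878, 1.221)
t=1.200: state=(1.891, 1.178)
t=1.400: state=(1.918, 1.139)
t=1.600: state=(1.957, 1.105)
t=1.800: state=(2.007, 1.078)
t=2.000: state=(2.067, 1.057)
t=2.200: state=(2.135, 1.045)
t=2.400: state=(2.208, 1.041)
t=2.600: state=(2.283, 1.046)
t=2.800: state=(2.357, 1.059)
t=3.000: state=(2.427, 1.082)
t=3.200: state=(2.487, 1.113)
t=3.400: state=(2.533, 1.152)
t=3.600: state=(2.562, 1.197)
t=3.800: state=(2.570, 1.246)
t=4.000: state=(2.557, 1.298)
t=4.170: state=(2.528, 1.340)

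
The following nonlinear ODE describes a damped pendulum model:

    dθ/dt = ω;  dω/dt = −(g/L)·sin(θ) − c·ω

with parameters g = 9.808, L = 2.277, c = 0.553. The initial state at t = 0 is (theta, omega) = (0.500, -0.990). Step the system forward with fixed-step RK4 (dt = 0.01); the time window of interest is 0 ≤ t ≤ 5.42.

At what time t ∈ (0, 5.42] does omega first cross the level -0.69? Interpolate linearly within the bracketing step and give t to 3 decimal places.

t=0.000: state=(0.500, -0.990)
step 1 (dt=0.01): k1=(-0.990, -1.518), k2=(-0.998, -1.495), k3=(-0.997, -1.495), k4=(-1.005, -1.472); state += dt/6·(k1+2k2+2k3+k4)
t=0.010: state=(0.490, -1.005)
t=0.020: state=(0.480, -1.019)
t=0.030: state=(0.470, -1.033)
continuing one RK4 step at a time; state shown every 20 steps (Δt=0.2):
t=0.200: state=(0.278, -1.196)
t=0.400: state=(0.035, -1.196)
t=0.600: state=(-0.188, -1.005)
t=0.790: state=(-0.350, -0.694)
next step: t=0.800: state=(-0.357, -0.675) — omega has crossed -0.69
linear interpolation between t=0.790 (-0.69353) and t=0.800 (-0.67482) → t≈0.792

t = 0.792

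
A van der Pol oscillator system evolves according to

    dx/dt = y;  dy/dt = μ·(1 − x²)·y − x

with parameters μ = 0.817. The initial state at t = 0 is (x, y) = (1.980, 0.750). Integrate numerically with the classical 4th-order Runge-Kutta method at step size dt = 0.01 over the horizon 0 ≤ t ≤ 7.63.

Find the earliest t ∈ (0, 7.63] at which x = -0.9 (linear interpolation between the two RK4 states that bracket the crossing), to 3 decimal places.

t = 2.752

t=0.000: state=(1.980, 0.750)
step 1 (dt=0.01): k1=(0.750, -3.769), k2=(0.731, -3.737), k3=(0.731, -3.737), k4=(0.713, -3.705); state += dt/6·(k1+2k2+2k3+k4)
t=0.010: state=(1.987, 0.713)
t=0.020: state=(1.994, 0.676)
t=0.030: state=(2.001, 0.640)
continuing one RK4 step at a time; state shown every 25 steps (Δt=0.25):
t=0.250: state=(2.067, 0.019)
t=0.500: state=(2.019, -0.367)
t=0.750: state=(1.898, -0.579)
t=1.000: state=(1.735, -0.726)
t=1.250: state=(1.536, -0.863)
t=1.500: state=(1.301, -1.023)
t=1.750: state=(1.020, -1.234)
t=2.000: state=(0.678, -1.523)
t=2.250: state=(0.250, -1.909)
t=2.500: state=(-0.281, -2.331)
t=2.750: state=(-0.895, -2.498)
next step: t=2.760: state=(-0.920, -2.493) — x has crossed -0.9
linear interpolation between t=2.750 (-0.89469) and t=2.760 (-0.91965) → t≈2.752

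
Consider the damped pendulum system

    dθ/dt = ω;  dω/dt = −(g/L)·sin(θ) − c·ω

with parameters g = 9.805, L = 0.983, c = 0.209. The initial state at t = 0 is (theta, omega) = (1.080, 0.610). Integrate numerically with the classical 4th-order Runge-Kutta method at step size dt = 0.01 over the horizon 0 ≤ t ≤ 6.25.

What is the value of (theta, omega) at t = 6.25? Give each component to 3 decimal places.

t=0.000: state=(1.080, 0.610)
step 1 (dt=0.01): k1=(0.610, -8.925), k2=(0.565, -8.930), k3=(0.565, -8.929), k4=(0.521, -8.932); state += dt/6·(k1+2k2+2k3+k4)
t=0.010: state=(1.086, 0.521)
t=0.020: state=(1.090, 0.431)
t=0.030: state=(1.094, 0.342)
continuing one RK4 step at a time; state shown every 25 steps (Δt=0.25):
t=0.250: state=(0.958, -1.543)
t=0.500: state=(0.366, -2.988)
t=0.750: state=(-0.395, -2.784)
t=1.000: state=(-0.901, -1.121)
t=1.250: state=(-0.925, 0.921)
t=1.500: state=(-0.480, 2.486)
t=1.750: state=(0.203, 2.692)
t=2.000: state=(0.738, 1.404)
t=2.250: state=(0.857, -0.471)
t=2.500: state=(0.527, -2.048)
t=2.750: state=(-0.072, -2.500)
t=3.000: state=(-0.600, -1.528)
t=3.250: state=(-0.777, 0.158)
t=3.500: state=(-0.535, 1.687)
t=3.750: state=(-0.013, 2.273)
t=4.000: state=(0.490, 1.549)
t=4.250: state=(0.697, 0.050)
t=4.500: state=(0.519, -1.397)
t=4.750: state=(0.066, -2.047)
t=5.000: state=(-0.402, -1.507)
t=5.250: state=(-0.622, -0.182)
t=5.500: state=(-0.492, 1.166)
t=5.750: state=(-0.096, 1.834)
t=6.000: state=(0.334, 1.430)
t=6.250: state=(0.554, 0.260)

(theta, omega) = (0.554, 0.260)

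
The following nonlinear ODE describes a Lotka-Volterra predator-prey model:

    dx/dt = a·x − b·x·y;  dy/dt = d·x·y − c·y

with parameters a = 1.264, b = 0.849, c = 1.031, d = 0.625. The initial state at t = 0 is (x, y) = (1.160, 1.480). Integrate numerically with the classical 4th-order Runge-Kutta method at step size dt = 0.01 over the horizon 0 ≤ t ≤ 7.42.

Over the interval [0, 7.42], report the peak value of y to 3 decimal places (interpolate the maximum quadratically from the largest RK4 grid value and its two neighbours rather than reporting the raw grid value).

max y = 1.982

t=0.000: state=(1.160, 1.480)
step 1 (dt=0.01): k1=(0.009, -0.453), k2=(0.011, -0.452), k3=(0.011, -0.452), k4=(0.013, -0.451); state += dt/6·(k1+2k2+2k3+k4)
t=0.010: state=(1.160, 1.475)
t=0.020: state=(1.160, 1.471)
t=0.030: state=(1.160, 1.466)
continuing one RK4 step at a time; state shown every 25 steps (Δt=0.25):
t=0.250: state=(1.176, 1.372)
t=0.500: state=(1.218, 1.278)
t=0.750: state=(1.284, 1.201)
t=1.000: state=(1.374, 1.142)
t=1.250: state=(1.486, 1.103)
t=1.500: state=(1.617, 1.086)
t=1.750: state=(1.761, 1.092)
t=2.000: state=(1.910, 1.124)
t=2.250: state=(2.051, 1.184)
t=2.500: state=(2.169, 1.273)
t=2.750: state=(2.243, 1.390)
t=3.000: state=(2.258, 1.528)
t=3.250: state=(2.205, 1.675)
t=3.500: state=(2.088, 1.811)
t=3.750: state=(1.927, 1.916)
t=4.000: state=(1.748, 1.974)
t=4.250: state=(1.575, 1.977)
t=4.500: state=(1.426, 1.930)
t=4.750: state=(1.309, 1.846)
t=5.000: state=(1.227, 1.739)
t=5.250: state=(1.178, 1.621)
t=5.500: state=(1.160, 1.503)
t=5.750: state=(1.170, 1.393)
t=6.000: state=(1.207, 1.296)
t=6.250: state=(1.269, 1.215)
t=6.500: state=(1.355, 1.152)
t=6.750: state=(1.462, 1.109)
t=7.000: state=(1.589, 1.087)
t=7.250: state=(1.731, 1.089)
t=7.420: state=(1.832, 1.104)
largest grid value and its neighbours: y(4.130)=1.98197, y(4.140)=1.98200, y(4.150)=1.98194
parabola through these three points peaks at t≈4.139 with y≈1.98200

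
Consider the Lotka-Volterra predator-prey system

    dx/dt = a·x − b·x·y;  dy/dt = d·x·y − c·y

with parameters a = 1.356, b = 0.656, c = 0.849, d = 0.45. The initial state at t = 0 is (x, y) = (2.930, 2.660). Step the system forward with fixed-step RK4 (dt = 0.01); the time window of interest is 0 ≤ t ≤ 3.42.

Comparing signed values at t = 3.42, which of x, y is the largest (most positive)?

t=0.000: state=(2.930, 2.660)
step 1 (dt=0.01): k1=(-1.140, 1.249), k2=(-1.149, 1.245), k3=(-1.149, 1.245), k4=(-1.159, 1.241); state += dt/6·(k1+2k2+2k3+k4)
t=0.010: state=(2.919, 2.672)
t=0.020: state=(2.907, 2.685)
t=0.030: state=(2.895, 2.697)
continuing one RK4 step at a time; state shown every 20 steps (Δt=0.2):
t=0.200: state=(2.669, 2.889)
t=0.400: state=(2.368, 3.059)
t=0.600: state=(2.065, 3.150)
t=0.800: state=(1.788, 3.161)
t=1.000: state=(1.555, 3.099)
t=1.200: state=(1.367, 2.981)
t=1.400: state=(1.225, 2.826)
t=1.600: state=(1.122, 2.650)
t=1.800: state=(1.052, 2.465)
t=2.000: state=(1.010, 2.282)
t=2.200: state=(0.994, 2.107)
t=2.400: state=(0.999, 1.944)
t=2.600: state=(1.025, 1.797)
t=2.800: state=(1.072, 1.666)
t=3.000: state=(1.138, 1.553)
t=3.200: state=(1.226, 1.457)
t=3.400: state=(1.335, 1.379)
t=3.420: state=(1.347, 1.373)
compare at T: x=1.347, y=1.373

largest component: y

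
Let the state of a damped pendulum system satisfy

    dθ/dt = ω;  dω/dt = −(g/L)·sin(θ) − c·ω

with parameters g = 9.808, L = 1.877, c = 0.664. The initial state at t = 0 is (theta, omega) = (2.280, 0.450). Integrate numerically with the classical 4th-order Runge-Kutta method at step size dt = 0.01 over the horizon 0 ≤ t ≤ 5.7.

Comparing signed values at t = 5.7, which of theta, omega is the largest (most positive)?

t=0.000: state=(2.280, 0.450)
step 1 (dt=0.01): k1=(0.450, -4.264), k2=(0.429, -4.242), k3=(0.429, -4.243), k4=(0.408, -4.221); state += dt/6·(k1+2k2+2k3+k4)
t=0.010: state=(2.284, 0.408)
t=0.020: state=(2.288, 0.366)
t=0.030: state=(2.292, 0.324)
continuing one RK4 step at a time; state shown every 20 steps (Δt=0.2):
t=0.200: state=(2.289, -0.337)
t=0.400: state=(2.149, -1.068)
t=0.600: state=(1.861, -1.816)
t=0.800: state=(1.422, -2.558)
t=1.000: state=(0.849, -3.117)
t=1.200: state=(0.207, -3.209)
t=1.400: state=(-0.394, -2.706)
t=1.600: state=(-0.848, -1.789)
t=1.800: state=(-1.101, -0.748)
t=2.000: state=(-1.151, 0.235)
t=2.200: state=(-1.017, 1.076)
t=2.400: state=(-0.735, 1.696)
t=2.600: state=(-0.360, 1.992)
t=2.800: state=(0.035, 1.896)
t=3.000: state=(0.375, 1.451)
t=3.200: state=(0.602, 0.801)
t=3.400: state=(0.692, 0.102)
t=3.600: state=(0.647, -0.526)
t=3.800: state=(0.492, -0.993)
t=4.000: state=(0.266, -1.232)
t=4.200: state=(0.017, -1.213)
t=4.400: state=(-0.204, -0.964)
t=4.600: state=(-0.359, -0.565)
t=4.800: state=(-0.427, -0.113)
t=5.000: state=(-0.406, 0.303)
t=5.200: state=(-0.313, 0.614)
t=5.400: state=(-0.171, 0.773)
t=5.600: state=(-0.015, 0.765)
t=5.700: state=(0.059, 0.704)
compare at T: theta=0.059, omega=0.704

largest component: omega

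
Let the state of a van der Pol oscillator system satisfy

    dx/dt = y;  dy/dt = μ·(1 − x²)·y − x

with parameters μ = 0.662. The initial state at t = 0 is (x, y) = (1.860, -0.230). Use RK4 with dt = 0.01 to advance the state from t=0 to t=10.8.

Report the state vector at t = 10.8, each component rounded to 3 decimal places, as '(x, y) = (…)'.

t=0.000: state=(1.860, -0.230)
step 1 (dt=0.01): k1=(-0.230, -1.486), k2=(-0.237, -1.473), k3=(-0.237, -1.473), k4=(-0.245, -1.461); state += dt/6·(k1+2k2+2k3+k4)
t=0.010: state=(1.858, -0.245)
t=0.020: state=(1.855, -0.259)
t=0.030: state=(1.852, -0.273)
continuing one RK4 step at a time; state shown every 50 steps (Δt=0.5):
t=0.500: state=(1.599, -0.760)
t=1.000: state=(1.118, -1.173)
t=1.500: state=(0.398, -1.746)
t=2.000: state=(-0.638, -2.313)
t=2.500: state=(-1.659, -1.446)
t=3.000: state=(-1.987, 0.003)
t=3.500: state=(-1.802, 0.645)
t=4.000: state=(-1.384, 1.020)
t=4.500: state=(-0.765, 1.491)
t=5.000: state=(0.145, 2.163)
t=5.500: state=(1.284, 2.092)
t=6.000: state=(1.951, 0.520)
t=6.500: state=(1.933, -0.438)
t=7.000: state=(1.600, -0.860)
t=7.500: state=(1.076, -1.255)
t=8.000: state=(0.309, -1.853)
t=8.500: state=(-0.774, -2.357)
t=9.000: state=(-1.754, -1.261)
t=9.500: state=(-2.000, 0.118)
t=10.000: state=(-1.777, 0.695)
t=10.500: state=(-1.338, 1.062)
t=10.800: state=(-0.981, 1.328)

(x, y) = (-0.981, 1.328)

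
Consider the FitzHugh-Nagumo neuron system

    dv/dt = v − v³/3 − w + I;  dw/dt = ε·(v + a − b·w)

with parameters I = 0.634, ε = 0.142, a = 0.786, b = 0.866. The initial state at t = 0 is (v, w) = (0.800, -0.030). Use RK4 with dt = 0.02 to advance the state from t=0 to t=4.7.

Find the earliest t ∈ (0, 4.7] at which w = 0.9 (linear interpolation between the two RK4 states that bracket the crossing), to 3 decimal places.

t=0.000: state=(0.800, -0.030)
step 1 (dt=0.02): k1=(1.293, 0.229), k2=(1.296, 0.230), k3=(1.296, 0.230), k4=(1.298, 0.232); state += dt/6·(k1+2k2+2k3+k4)
t=0.020: state=(0.826, -0.025)
t=0.040: state=(0.852, -0.021)
t=0.060: state=(0.878, -0.016)
continuing one RK4 step at a time; state shown every 10 steps (Δt=0.2):
t=0.200: state=(1.059, 0.019)
t=0.400: state=(1.302, 0.074)
t=0.600: state=(1.503, 0.133)
t=0.800: state=(1.649, 0.197)
t=1.000: state=(1.742, 0.262)
t=1.200: state=(1.794, 0.327)
t=1.400: state=(1.817, 0.392)
t=1.600: state=(1.821, 0.455)
t=1.800: state=(1.813, 0.517)
t=2.000: state=(1.799, 0.577)
t=2.200: state=(1.780, 0.636)
t=2.400: state=(1.759, 0.692)
t=2.600: state=(1.735, 0.746)
t=2.800: state=(1.711, 0.798)
t=3.000: state=(1.686, 0.849)
t=3.200: state=(1.661, 0.897)
next step: t=3.220: state=(1.658, 0.902) — w has crossed 0.9
linear interpolation between t=3.200 (0.89716) and t=3.220 (0.90190) → t≈3.212

t = 3.212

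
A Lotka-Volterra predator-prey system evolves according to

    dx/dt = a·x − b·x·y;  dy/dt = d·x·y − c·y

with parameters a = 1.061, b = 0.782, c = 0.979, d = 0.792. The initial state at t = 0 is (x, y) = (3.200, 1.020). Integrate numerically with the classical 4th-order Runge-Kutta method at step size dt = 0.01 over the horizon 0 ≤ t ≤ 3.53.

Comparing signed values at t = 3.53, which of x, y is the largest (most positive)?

largest component: y

t=0.000: state=(3.200, 1.020)
step 1 (dt=0.01): k1=(0.843, 1.587), k2=(0.824, 1.602), k3=(0.824, 1.602), k4=(0.805, 1.618); state += dt/6·(k1+2k2+2k3+k4)
t=0.010: state=(3.208, 1.036)
t=0.020: state=(3.216, 1.052)
t=0.030: state=(3.224, 1.069)
continuing one RK4 step at a time; state shown every 20 steps (Δt=0.2):
t=0.200: state=(3.279, 1.405)
t=0.400: state=(3.130, 1.925)
t=0.600: state=(2.733, 2.525)
t=0.800: state=(2.178, 3.067)
t=1.000: state=(1.618, 3.403)
t=1.200: state=(1.164, 3.482)
t=1.400: state=(0.842, 3.350)
t=1.600: state=(0.628, 3.091)
t=1.800: state=(0.491, 2.774)
t=2.000: state=(0.403, 2.447)
t=2.200: state=(0.349, 2.135)
t=2.400: state=(0.316, 1.850)
t=2.600: state=(0.298, 1.596)
t=2.800: state=(0.293, 1.375)
t=3.000: state=(0.296, 1.184)
t=3.200: state=(0.308, 1.021)
t=3.400: state=(0.329, 0.883)
t=3.530: state=(0.346, 0.805)
compare at T: x=0.346, y=0.805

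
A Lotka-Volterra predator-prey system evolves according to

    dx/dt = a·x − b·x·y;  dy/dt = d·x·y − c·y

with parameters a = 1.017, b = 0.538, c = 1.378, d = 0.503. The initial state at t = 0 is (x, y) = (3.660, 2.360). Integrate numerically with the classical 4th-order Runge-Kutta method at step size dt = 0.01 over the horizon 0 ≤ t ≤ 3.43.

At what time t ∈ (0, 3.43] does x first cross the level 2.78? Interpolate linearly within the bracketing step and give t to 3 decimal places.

t = 0.679

t=0.000: state=(3.660, 2.360)
step 1 (dt=0.01): k1=(-0.925, 1.093), k2=(-0.934, 1.090), k3=(-0.934, 1.090), k4=(-0.944, 1.087); state += dt/6·(k1+2k2+2k3+k4)
t=0.010: state=(3.651, 2.371)
t=0.020: state=(3.641, 2.382)
t=0.030: state=(3.631, 2.392)
continuing one RK4 step at a time; state shown every 20 steps (Δt=0.2):
t=0.200: state=(3.441, 2.562)
t=0.400: state=(3.173, 2.713)
t=0.600: state=(2.890, 2.794)
t=0.670: state=(2.792, 2.804)
next step: t=0.680: state=(2.779, 2.805) — x has crossed 2.78
linear interpolation between t=0.670 (2.79247) and t=0.680 (2.77878) → t≈0.679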